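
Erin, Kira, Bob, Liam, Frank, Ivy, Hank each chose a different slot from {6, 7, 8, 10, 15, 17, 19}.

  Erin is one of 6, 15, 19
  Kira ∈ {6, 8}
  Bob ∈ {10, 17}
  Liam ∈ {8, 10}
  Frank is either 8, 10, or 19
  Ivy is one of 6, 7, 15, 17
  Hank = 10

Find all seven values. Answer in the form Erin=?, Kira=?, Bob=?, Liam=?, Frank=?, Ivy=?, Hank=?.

Hank has just one choice, so Hank = 10. So Bob, Liam, Frank can't be 10.
Bob has just one choice, so Bob = 17. So Ivy can't be 17.
Liam's domain is down to {8}, so Liam = 8. Strike 8 from Kira, Frank.
Frank must be 19 (only option left). Strike 19 from Erin.
Kira must be 6 (only option left). Remove 6 from Erin, Ivy.
Erin's domain is down to {15}, so Erin = 15. Eliminate 15 elsewhere: Ivy.
Ivy must be 7 (only option left).

Erin=15, Kira=6, Bob=17, Liam=8, Frank=19, Ivy=7, Hank=10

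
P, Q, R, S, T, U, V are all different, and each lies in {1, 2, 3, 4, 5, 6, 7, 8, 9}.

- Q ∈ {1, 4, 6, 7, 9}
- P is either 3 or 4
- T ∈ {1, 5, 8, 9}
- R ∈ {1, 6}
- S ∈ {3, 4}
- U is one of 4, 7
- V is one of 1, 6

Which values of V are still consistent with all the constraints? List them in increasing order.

P and S share exactly the 2 values {3, 4}; by pigeonhole those values go to them, so strike 3, 4 from Q, U.
U must be 7 (only option left). Eliminate 7 elsewhere: Q.
The 2 variables R and V are confined to {1, 6}, which locks those values in; drop them from Q, T.
Q has just one choice, so Q = 9. So T can't be 9.
No further eliminations apply; V can still be any of 1, 6.

1, 6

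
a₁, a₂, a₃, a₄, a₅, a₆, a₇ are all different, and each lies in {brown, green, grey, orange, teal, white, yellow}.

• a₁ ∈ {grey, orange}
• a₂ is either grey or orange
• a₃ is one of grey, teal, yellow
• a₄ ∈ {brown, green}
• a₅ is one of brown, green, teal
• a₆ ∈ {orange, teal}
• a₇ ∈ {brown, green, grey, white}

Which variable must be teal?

a₆

Among the 7 variables, white fits only a₇ (and all 7 values in {brown, green, grey, orange, teal, white, yellow} must be used), so a₇ = white.
The 6 still-open variables together cover exactly {brown, green, grey, orange, teal, yellow} — 6 values for 6 variables — and yellow appears only in a₃'s list, so a₃ = yellow.
The 2 variables a₁ and a₂ are confined to {grey, orange}, which locks those values in; drop them from a₆.
So teal goes to a₆.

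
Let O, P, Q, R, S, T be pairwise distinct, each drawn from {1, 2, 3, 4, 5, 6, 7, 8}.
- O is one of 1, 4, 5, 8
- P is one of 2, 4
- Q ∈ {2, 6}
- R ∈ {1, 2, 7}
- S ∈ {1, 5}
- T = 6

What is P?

T must be 6 (only option left). Remove 6 from Q.
Q's domain is down to {2}, so Q = 2. Remove 2 from P, R.
So P = 4.

4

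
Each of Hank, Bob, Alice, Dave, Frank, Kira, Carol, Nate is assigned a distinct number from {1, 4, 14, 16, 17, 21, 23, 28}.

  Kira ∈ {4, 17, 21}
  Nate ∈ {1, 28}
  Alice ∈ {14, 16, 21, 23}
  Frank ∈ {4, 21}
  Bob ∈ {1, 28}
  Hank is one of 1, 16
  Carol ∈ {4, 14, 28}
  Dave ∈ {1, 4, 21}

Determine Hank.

16

The 8 variables together cover exactly {1, 4, 14, 16, 17, 21, 23, 28} — 8 values for 8 variables — and 17 appears only in Kira's list, so Kira = 17.
The 7 still-open variables draw from only 7 values {1, 4, 14, 16, 21, 23, 28}, so each is used; only Alice can be 23, hence Alice = 23.
The 6 still-open variables draw from only 6 values {1, 4, 14, 16, 21, 28}, so each is used; only Carol can be 14, hence Carol = 14.
Among the 5 still-open variables, 16 fits only Hank (and all 5 values in {1, 4, 16, 21, 28} must be used), so Hank = 16.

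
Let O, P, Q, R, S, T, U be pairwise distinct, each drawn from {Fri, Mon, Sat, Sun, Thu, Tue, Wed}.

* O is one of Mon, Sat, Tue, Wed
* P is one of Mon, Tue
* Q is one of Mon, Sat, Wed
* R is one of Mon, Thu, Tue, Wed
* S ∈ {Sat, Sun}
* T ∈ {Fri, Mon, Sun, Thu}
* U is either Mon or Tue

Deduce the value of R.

Among the 7 variables, Fri fits only T (and all 7 values in {Fri, Mon, Sat, Sun, Thu, Tue, Wed} must be used), so T = Fri.
Among the 6 still-open variables, Sun fits only S (and all 6 values in {Mon, Sat, Sun, Thu, Tue, Wed} must be used), so S = Sun.
Among the 5 still-open variables, Thu fits only R (and all 5 values in {Mon, Sat, Thu, Tue, Wed} must be used), so R = Thu.

Thu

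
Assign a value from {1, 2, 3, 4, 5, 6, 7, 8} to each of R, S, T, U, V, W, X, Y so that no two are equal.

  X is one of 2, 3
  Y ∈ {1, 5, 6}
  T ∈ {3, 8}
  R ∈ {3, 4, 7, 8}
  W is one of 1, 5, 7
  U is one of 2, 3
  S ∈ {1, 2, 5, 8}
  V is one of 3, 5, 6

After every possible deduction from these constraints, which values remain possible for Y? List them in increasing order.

1, 5, 6

Among the 8 variables, 4 fits only R (and all 8 values in {1, 2, 3, 4, 5, 6, 7, 8} must be used), so R = 4.
Among the 7 still-open variables, 7 fits only W (and all 7 values in {1, 2, 3, 5, 6, 7, 8} must be used), so W = 7.
U and X between them cover only {2, 3} — a naked pair. Remove those values from S, T, V.
T must be 8 (only option left). So S can't be 8.
No further eliminations apply; Y can still be any of 1, 5, 6.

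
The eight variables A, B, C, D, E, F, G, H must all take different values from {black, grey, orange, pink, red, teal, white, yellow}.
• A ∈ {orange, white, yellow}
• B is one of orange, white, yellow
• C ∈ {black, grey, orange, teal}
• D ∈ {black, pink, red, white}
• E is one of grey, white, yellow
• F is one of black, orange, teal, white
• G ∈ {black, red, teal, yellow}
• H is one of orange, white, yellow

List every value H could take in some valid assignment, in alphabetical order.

The 8 variables draw from only 8 values {black, grey, orange, pink, red, teal, white, yellow}, so each is used; only D can be pink, hence D = pink.
Among the 7 still-open variables, red fits only G (and all 7 values in {black, grey, orange, red, teal, white, yellow} must be used), so G = red.
A, B, H between them cover only {orange, white, yellow} — a naked triple. Remove those values from C, E, F.
That leaves E = grey. Strike grey from C.
No further eliminations apply; H can still be any of orange, white, yellow.

orange, white, yellow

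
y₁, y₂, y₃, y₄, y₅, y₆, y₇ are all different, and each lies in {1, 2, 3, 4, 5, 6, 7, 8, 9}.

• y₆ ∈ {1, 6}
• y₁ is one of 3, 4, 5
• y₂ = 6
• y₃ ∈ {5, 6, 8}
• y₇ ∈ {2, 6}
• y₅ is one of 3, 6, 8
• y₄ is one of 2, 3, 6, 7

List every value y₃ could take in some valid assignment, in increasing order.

y₂ must be 6 (only option left). Remove 6 from y₃, y₄, y₅, y₆, y₇.
y₆ must be 1 (only option left).
That leaves y₇ = 2. Strike 2 from y₄.
No further eliminations apply; y₃ can still be any of 5, 8.

5, 8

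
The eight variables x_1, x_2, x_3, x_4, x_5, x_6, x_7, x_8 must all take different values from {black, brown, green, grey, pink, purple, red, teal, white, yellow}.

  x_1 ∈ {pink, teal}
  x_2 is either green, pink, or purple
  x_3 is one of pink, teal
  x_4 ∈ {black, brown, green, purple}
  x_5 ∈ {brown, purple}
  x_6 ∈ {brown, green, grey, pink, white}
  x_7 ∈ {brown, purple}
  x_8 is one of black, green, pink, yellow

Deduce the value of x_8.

x_1 and x_3 share exactly the 2 values {pink, teal}; by pigeonhole those values go to them, so strike pink, teal from x_2, x_6, x_8.
x_5 and x_7 share exactly the 2 values {brown, purple}; by pigeonhole those values go to them, so strike brown, purple from x_2, x_4, x_6.
That leaves x_2 = green. So x_4, x_6, x_8 can't be green.
x_4 must be black (only option left). Strike black from x_8.
So x_8 = yellow.

yellow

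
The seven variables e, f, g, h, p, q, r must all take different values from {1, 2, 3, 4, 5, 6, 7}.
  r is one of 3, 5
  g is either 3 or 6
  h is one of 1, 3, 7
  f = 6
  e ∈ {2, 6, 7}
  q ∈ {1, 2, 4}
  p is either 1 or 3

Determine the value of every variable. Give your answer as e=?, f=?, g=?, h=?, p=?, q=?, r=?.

f's domain is down to {6}, so f = 6. Strike 6 from e, g.
g's domain is down to {3}, so g = 3. Strike 3 from h, p, r.
p must be 1 (only option left). Eliminate 1 elsewhere: h, q.
That leaves r = 5.
h must be 7 (only option left). Remove 7 from e.
e has just one choice, so e = 2. Eliminate 2 elsewhere: q.
That leaves q = 4.

e=2, f=6, g=3, h=7, p=1, q=4, r=5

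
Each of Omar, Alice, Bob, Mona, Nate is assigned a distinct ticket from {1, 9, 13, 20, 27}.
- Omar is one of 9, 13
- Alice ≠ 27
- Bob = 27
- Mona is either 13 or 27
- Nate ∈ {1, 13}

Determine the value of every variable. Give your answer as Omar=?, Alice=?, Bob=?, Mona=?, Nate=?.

Bob's domain is down to {27}, so Bob = 27. So Mona can't be 27.
Mona has just one choice, so Mona = 13. Eliminate 13 elsewhere: Omar, Alice, Nate.
Nate must be 1 (only option left). So Alice can't be 1.
Omar's domain is down to {9}, so Omar = 9. Eliminate 9 elsewhere: Alice.
Alice has just one choice, so Alice = 20.

Omar=9, Alice=20, Bob=27, Mona=13, Nate=1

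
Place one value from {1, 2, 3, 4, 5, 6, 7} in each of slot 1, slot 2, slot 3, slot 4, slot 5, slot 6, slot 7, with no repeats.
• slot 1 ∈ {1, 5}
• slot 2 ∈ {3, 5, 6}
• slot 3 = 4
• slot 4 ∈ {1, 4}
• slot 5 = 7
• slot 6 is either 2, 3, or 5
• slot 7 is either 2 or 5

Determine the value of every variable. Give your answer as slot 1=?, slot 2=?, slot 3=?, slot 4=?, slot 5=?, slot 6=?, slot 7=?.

slot 3 has just one choice, so slot 3 = 4. Remove 4 from slot 4.
That leaves slot 4 = 1. Eliminate 1 elsewhere: slot 1.
slot 5 must be 7 (only option left).
slot 1 must be 5 (only option left). Eliminate 5 elsewhere: slot 2, slot 6, slot 7.
slot 7 must be 2 (only option left). Strike 2 from slot 6.
slot 6's domain is down to {3}, so slot 6 = 3. So slot 2 can't be 3.
That leaves slot 2 = 6.

slot 1=5, slot 2=6, slot 3=4, slot 4=1, slot 5=7, slot 6=3, slot 7=2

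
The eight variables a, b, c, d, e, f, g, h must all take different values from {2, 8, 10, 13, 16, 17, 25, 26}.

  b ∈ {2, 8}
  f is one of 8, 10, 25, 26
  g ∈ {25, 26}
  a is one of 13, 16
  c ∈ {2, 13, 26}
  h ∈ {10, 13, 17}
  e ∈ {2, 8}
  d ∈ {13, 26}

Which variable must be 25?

The 8 variables together cover exactly {2, 8, 10, 13, 16, 17, 25, 26} — 8 values for 8 variables — and 16 appears only in a's list, so a = 16.
The 7 still-open variables draw from only 7 values {2, 8, 10, 13, 17, 25, 26}, so each is used; only h can be 17, hence h = 17.
Among the 6 still-open variables, 10 fits only f (and all 6 values in {2, 8, 10, 13, 25, 26} must be used), so f = 10.
The 5 still-open variables draw from only 5 values {2, 8, 13, 25, 26}, so each is used; only g can be 25, hence g = 25.

g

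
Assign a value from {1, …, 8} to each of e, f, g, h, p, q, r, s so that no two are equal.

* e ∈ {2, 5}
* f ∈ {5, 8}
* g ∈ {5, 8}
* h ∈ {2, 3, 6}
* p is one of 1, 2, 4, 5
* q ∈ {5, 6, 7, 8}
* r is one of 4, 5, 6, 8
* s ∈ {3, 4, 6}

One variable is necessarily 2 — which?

The 8 variables together cover exactly {1, 2, 3, 4, 5, 6, 7, 8} — 8 values for 8 variables — and 1 appears only in p's list, so p = 1.
The 7 still-open variables together cover exactly {2, 3, 4, 5, 6, 7, 8} — 7 values for 7 variables — and 7 appears only in q's list, so q = 7.
f and g share exactly the 2 values {5, 8}; by pigeonhole those values go to them, so strike 5, 8 from e, r.

e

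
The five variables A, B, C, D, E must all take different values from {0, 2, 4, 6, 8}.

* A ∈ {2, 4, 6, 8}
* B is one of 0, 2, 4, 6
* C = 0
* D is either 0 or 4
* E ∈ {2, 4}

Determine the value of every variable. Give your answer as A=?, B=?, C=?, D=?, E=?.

C must be 0 (only option left). Remove 0 from B, D.
That leaves D = 4. Strike 4 from A, B, E.
E's domain is down to {2}, so E = 2. Remove 2 from A, B.
B must be 6 (only option left). Remove 6 from A.
A must be 8 (only option left).

A=8, B=6, C=0, D=4, E=2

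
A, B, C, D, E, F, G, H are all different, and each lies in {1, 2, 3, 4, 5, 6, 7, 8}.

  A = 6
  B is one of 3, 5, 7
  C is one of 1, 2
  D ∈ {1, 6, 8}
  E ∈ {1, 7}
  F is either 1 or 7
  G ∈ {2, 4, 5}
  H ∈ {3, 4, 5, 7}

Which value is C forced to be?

A has just one choice, so A = 6. Remove 6 from D.
The 7 still-open variables together cover exactly {1, 2, 3, 4, 5, 7, 8} — 7 values for 7 variables — and 8 appears only in D's list, so D = 8.
The 2 variables E and F are confined to {1, 7}, which locks those values in; drop them from B, C, H.
So C = 2.

2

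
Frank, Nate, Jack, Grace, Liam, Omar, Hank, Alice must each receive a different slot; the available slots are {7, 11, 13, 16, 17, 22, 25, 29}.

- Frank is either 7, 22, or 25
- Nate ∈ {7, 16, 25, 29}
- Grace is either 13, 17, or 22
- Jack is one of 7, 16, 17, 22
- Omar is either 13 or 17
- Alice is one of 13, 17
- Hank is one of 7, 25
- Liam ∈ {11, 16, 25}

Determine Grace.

Among the 8 variables, 11 fits only Liam (and all 8 values in {7, 11, 13, 16, 17, 22, 25, 29} must be used), so Liam = 11.
Among the 7 still-open variables, 29 fits only Nate (and all 7 values in {7, 13, 16, 17, 22, 25, 29} must be used), so Nate = 29.
The 6 still-open variables together cover exactly {7, 13, 16, 17, 22, 25} — 6 values for 6 variables — and 16 appears only in Jack's list, so Jack = 16.
The 2 variables Omar and Alice are confined to {13, 17}, which locks those values in; drop them from Grace.
So Grace = 22.

22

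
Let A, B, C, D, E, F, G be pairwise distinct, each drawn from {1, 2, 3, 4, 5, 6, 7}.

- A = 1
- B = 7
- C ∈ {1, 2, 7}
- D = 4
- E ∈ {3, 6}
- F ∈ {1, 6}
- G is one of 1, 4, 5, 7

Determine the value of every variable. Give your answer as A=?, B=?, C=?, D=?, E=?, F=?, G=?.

A=1, B=7, C=2, D=4, E=3, F=6, G=5

A must be 1 (only option left). So C, F, G can't be 1.
B has just one choice, so B = 7. Eliminate 7 elsewhere: C, G.
That leaves C = 2.
D's domain is down to {4}, so D = 4. Eliminate 4 elsewhere: G.
That leaves F = 6. Eliminate 6 elsewhere: E.
G has just one choice, so G = 5.
E's domain is down to {3}, so E = 3.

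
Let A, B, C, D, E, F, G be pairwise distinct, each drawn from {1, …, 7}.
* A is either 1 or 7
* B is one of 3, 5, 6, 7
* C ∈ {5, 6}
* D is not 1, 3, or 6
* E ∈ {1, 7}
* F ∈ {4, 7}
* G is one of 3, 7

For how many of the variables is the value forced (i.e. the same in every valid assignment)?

The 7 variables together cover exactly {1, 2, 3, 4, 5, 6, 7} — 7 values for 7 variables — and 2 appears only in D's list, so D = 2.
Among the 6 still-open variables, 4 fits only F (and all 6 values in {1, 3, 4, 5, 6, 7} must be used), so F = 4.
A and E between them cover only {1, 7} — a naked pair. Remove those values from B, G.
G's domain is down to {3}, so G = 3. Strike 3 from B.
Determined: D=2, F=4, G=3. The other variables each still have more than one consistent value. That makes 3.

3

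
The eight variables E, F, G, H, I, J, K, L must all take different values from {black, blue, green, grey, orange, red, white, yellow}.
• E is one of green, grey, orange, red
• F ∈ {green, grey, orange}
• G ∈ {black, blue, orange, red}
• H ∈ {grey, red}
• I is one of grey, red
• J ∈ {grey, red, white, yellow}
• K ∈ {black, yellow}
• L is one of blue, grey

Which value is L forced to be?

The 8 variables draw from only 8 values {black, blue, green, grey, orange, red, white, yellow}, so each is used; only J can be white, hence J = white.
Among the 7 still-open variables, yellow fits only K (and all 7 values in {black, blue, green, grey, orange, red, yellow} must be used), so K = yellow.
Among the 6 still-open variables, black fits only G (and all 6 values in {black, blue, green, grey, orange, red} must be used), so G = black.
The 5 still-open variables together cover exactly {blue, green, grey, orange, red} — 5 values for 5 variables — and blue appears only in L's list, so L = blue.

blue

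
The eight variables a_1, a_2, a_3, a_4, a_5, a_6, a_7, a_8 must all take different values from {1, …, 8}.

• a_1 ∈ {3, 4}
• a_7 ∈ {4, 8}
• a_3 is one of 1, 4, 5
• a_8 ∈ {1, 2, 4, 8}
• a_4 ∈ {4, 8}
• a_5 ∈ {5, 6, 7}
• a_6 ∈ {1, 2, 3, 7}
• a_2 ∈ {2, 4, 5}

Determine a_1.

The 8 variables draw from only 8 values {1, 2, 3, 4, 5, 6, 7, 8}, so each is used; only a_5 can be 6, hence a_5 = 6.
The 7 still-open variables draw from only 7 values {1, 2, 3, 4, 5, 7, 8}, so each is used; only a_6 can be 7, hence a_6 = 7.
The 6 still-open variables together cover exactly {1, 2, 3, 4, 5, 8} — 6 values for 6 variables — and 3 appears only in a_1's list, so a_1 = 3.

3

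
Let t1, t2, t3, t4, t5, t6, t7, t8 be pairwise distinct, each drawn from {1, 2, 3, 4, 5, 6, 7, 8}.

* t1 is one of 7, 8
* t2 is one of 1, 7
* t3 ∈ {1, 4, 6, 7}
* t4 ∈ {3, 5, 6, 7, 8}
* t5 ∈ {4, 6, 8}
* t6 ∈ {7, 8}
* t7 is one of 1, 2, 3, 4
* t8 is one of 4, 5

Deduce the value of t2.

1

Among the 8 variables, 2 fits only t7 (and all 8 values in {1, 2, 3, 4, 5, 6, 7, 8} must be used), so t7 = 2.
The 7 still-open variables together cover exactly {1, 3, 4, 5, 6, 7, 8} — 7 values for 7 variables — and 3 appears only in t4's list, so t4 = 3.
The 6 still-open variables together cover exactly {1, 4, 5, 6, 7, 8} — 6 values for 6 variables — and 5 appears only in t8's list, so t8 = 5.
t1 and t6 between them cover only {7, 8} — a naked pair. Remove those values from t2, t3, t5.
So t2 = 1.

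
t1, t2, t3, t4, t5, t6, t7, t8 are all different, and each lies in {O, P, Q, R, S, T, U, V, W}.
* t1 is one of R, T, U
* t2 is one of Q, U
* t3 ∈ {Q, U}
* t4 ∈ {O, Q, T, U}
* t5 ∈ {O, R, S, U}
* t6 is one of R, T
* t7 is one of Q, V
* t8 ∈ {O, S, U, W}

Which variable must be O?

Among the 8 variables, V fits only t7 (and all 8 values in {O, Q, R, S, T, U, V, W} must be used), so t7 = V.
The 7 still-open variables draw from only 7 values {O, Q, R, S, T, U, W}, so each is used; only t8 can be W, hence t8 = W.
Among the 6 still-open variables, S fits only t5 (and all 6 values in {O, Q, R, S, T, U} must be used), so t5 = S.
The 5 still-open variables draw from only 5 values {O, Q, R, T, U}, so each is used; only t4 can be O, hence t4 = O.

t4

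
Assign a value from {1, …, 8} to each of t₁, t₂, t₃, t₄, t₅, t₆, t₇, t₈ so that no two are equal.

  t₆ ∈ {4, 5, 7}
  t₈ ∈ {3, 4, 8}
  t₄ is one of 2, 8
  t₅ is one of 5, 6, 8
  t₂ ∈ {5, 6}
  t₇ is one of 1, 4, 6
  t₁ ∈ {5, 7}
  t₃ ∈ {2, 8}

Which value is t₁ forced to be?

The 8 variables together cover exactly {1, 2, 3, 4, 5, 6, 7, 8} — 8 values for 8 variables — and 1 appears only in t₇'s list, so t₇ = 1.
Among the 7 still-open variables, 3 fits only t₈ (and all 7 values in {2, 3, 4, 5, 6, 7, 8} must be used), so t₈ = 3.
The 6 still-open variables together cover exactly {2, 4, 5, 6, 7, 8} — 6 values for 6 variables — and 4 appears only in t₆'s list, so t₆ = 4.
The 5 still-open variables together cover exactly {2, 5, 6, 7, 8} — 5 values for 5 variables — and 7 appears only in t₁'s list, so t₁ = 7.

7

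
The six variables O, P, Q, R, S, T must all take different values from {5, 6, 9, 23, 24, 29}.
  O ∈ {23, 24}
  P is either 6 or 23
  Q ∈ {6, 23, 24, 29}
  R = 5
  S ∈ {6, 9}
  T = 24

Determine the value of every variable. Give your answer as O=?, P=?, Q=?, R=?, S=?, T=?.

R has just one choice, so R = 5.
T has just one choice, so T = 24. So O, Q can't be 24.
That leaves O = 23. Eliminate 23 elsewhere: P, Q.
P must be 6 (only option left). Strike 6 from Q, S.
Q's domain is down to {29}, so Q = 29.
S's domain is down to {9}, so S = 9.

O=23, P=6, Q=29, R=5, S=9, T=24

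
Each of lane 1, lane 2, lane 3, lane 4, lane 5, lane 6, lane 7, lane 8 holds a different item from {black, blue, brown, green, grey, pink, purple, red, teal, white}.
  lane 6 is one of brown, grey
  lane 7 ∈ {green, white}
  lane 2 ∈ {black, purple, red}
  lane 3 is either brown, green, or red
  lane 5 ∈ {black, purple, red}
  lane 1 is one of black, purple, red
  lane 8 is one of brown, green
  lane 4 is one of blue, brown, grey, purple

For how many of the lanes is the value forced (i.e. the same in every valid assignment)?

The 8 variables together cover exactly {black, blue, brown, green, grey, purple, red, white} — 8 values for 8 variables — and blue appears only in lane 4's list, so lane 4 = blue.
Among the 7 still-open variables, grey fits only lane 6 (and all 7 values in {black, brown, green, grey, purple, red, white} must be used), so lane 6 = grey.
The 6 still-open variables together cover exactly {black, brown, green, purple, red, white} — 6 values for 6 variables — and white appears only in lane 7's list, so lane 7 = white.
The 3 variables lane 1, lane 2, lane 5 are confined to {black, purple, red}, which locks those values in; drop them from lane 3.
Determined: lane 4=blue, lane 6=grey, lane 7=white. The other lanes each still have more than one consistent value. That makes 3.

3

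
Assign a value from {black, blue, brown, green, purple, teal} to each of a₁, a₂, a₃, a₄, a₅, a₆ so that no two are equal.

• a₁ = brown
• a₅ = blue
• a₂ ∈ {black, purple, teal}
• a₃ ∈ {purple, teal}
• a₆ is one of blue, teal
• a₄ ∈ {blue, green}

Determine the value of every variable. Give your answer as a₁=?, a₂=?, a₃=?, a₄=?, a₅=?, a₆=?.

a₁=brown, a₂=black, a₃=purple, a₄=green, a₅=blue, a₆=teal

a₁ has just one choice, so a₁ = brown.
a₅ has just one choice, so a₅ = blue. Strike blue from a₄, a₆.
That leaves a₆ = teal. Strike teal from a₂, a₃.
a₃'s domain is down to {purple}, so a₃ = purple. Strike purple from a₂.
That leaves a₄ = green.
a₂ must be black (only option left).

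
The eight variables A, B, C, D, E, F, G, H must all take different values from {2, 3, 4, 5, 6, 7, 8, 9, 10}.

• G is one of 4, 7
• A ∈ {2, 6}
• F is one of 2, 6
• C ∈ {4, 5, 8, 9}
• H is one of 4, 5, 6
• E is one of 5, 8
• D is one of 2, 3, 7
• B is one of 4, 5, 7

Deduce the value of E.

Among the 8 variables, 3 fits only D (and all 8 values in {2, 3, 4, 5, 6, 7, 8, 9} must be used), so D = 3.
The 7 still-open variables draw from only 7 values {2, 4, 5, 6, 7, 8, 9}, so each is used; only C can be 9, hence C = 9.
The 6 still-open variables draw from only 6 values {2, 4, 5, 6, 7, 8}, so each is used; only E can be 8, hence E = 8.

8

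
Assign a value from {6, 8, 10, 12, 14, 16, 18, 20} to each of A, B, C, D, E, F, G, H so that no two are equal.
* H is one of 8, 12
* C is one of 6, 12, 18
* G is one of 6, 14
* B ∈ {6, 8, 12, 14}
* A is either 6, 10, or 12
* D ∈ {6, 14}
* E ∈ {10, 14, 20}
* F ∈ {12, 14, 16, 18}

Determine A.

10

The 8 variables together cover exactly {6, 8, 10, 12, 14, 16, 18, 20} — 8 values for 8 variables — and 16 appears only in F's list, so F = 16.
Among the 7 still-open variables, 18 fits only C (and all 7 values in {6, 8, 10, 12, 14, 18, 20} must be used), so C = 18.
Among the 6 still-open variables, 20 fits only E (and all 6 values in {6, 8, 10, 12, 14, 20} must be used), so E = 20.
Among the 5 still-open variables, 10 fits only A (and all 5 values in {6, 8, 10, 12, 14} must be used), so A = 10.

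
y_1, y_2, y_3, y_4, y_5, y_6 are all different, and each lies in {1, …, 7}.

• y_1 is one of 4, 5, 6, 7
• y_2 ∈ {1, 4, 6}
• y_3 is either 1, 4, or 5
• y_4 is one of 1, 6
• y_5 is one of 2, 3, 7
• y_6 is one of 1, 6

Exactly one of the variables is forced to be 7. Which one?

y_1

y_4 and y_6 share exactly the 2 values {1, 6}; by pigeonhole those values go to them, so strike 1, 6 from y_1, y_2, y_3.
y_2 must be 4 (only option left). So y_1, y_3 can't be 4.
y_3 has just one choice, so y_3 = 5. Strike 5 from y_1.
So 7 goes to y_1.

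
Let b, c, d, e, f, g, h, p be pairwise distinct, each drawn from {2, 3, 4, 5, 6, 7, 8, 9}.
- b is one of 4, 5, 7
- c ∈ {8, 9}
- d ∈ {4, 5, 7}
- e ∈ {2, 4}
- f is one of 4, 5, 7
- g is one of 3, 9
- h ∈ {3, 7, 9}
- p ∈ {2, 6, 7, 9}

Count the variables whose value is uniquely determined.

The 8 variables together cover exactly {2, 3, 4, 5, 6, 7, 8, 9} — 8 values for 8 variables — and 6 appears only in p's list, so p = 6.
The 7 still-open variables draw from only 7 values {2, 3, 4, 5, 7, 8, 9}, so each is used; only e can be 2, hence e = 2.
The 6 still-open variables draw from only 6 values {3, 4, 5, 7, 8, 9}, so each is used; only c can be 8, hence c = 8.
b, d, f between them cover only {4, 5, 7} — a naked triple. Remove those values from h.
Determined: c=8, e=2, p=6. The other variables each still have more than one consistent value. That makes 3.

3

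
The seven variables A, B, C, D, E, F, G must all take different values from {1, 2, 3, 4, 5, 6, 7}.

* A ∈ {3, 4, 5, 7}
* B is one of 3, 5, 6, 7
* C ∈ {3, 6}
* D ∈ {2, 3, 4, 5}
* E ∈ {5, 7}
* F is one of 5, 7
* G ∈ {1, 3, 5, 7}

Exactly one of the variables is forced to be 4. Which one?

Among the 7 variables, 1 fits only G (and all 7 values in {1, 2, 3, 4, 5, 6, 7} must be used), so G = 1.
The 6 still-open variables draw from only 6 values {2, 3, 4, 5, 6, 7}, so each is used; only D can be 2, hence D = 2.
The 5 still-open variables together cover exactly {3, 4, 5, 6, 7} — 5 values for 5 variables — and 4 appears only in A's list, so A = 4.

A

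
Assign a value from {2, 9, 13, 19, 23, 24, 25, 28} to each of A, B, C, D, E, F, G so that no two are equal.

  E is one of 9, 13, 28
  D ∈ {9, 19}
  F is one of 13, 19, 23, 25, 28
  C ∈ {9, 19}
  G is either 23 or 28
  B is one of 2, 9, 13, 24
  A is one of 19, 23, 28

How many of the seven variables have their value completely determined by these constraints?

2

C and D between them cover only {9, 19} — a naked pair. Remove those values from A, B, E, F.
The 2 variables A and G are confined to {23, 28}, which locks those values in; drop them from E, F.
E has just one choice, so E = 13. Strike 13 from B, F.
F must be 25 (only option left).
Determined: E=13, F=25. The other variables each still have more than one consistent value. That makes 2.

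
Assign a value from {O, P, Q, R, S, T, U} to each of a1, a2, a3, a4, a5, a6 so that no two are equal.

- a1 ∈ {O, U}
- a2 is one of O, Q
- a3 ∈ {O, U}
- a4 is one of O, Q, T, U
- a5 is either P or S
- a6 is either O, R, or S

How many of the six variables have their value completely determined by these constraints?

a1 and a3 share exactly the 2 values {O, U}; by pigeonhole those values go to them, so strike O, U from a2, a4, a6.
a2's domain is down to {Q}, so a2 = Q. Strike Q from a4.
a4's domain is down to {T}, so a4 = T.
Determined: a2=Q, a4=T. The other variables each still have more than one consistent value. That makes 2.

2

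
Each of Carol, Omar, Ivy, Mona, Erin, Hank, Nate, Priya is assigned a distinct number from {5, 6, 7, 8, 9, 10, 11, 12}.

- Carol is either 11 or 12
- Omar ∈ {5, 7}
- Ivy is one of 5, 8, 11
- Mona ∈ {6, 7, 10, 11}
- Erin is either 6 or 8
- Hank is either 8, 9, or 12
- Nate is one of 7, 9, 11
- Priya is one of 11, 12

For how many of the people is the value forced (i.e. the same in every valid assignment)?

2

Among the 8 variables, 10 fits only Mona (and all 8 values in {5, 6, 7, 8, 9, 10, 11, 12} must be used), so Mona = 10.
Among the 7 still-open variables, 6 fits only Erin (and all 7 values in {5, 6, 7, 8, 9, 11, 12} must be used), so Erin = 6.
The 2 variables Carol and Priya are confined to {11, 12}, which locks those values in; drop them from Ivy, Hank, Nate.
Determined: Mona=10, Erin=6. The other people each still have more than one consistent value. That makes 2.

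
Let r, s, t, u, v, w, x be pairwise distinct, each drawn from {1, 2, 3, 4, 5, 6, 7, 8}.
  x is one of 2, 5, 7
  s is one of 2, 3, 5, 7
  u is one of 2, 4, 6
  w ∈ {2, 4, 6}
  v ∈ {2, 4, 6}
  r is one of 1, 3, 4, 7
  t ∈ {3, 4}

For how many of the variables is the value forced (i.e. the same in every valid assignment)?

2

Among the 7 variables, 1 fits only r (and all 7 values in {1, 2, 3, 4, 5, 6, 7} must be used), so r = 1.
u, v, w between them cover only {2, 4, 6} — a naked triple. Remove those values from s, t, x.
t must be 3 (only option left). Eliminate 3 elsewhere: s.
Determined: r=1, t=3. The other variables each still have more than one consistent value. That makes 2.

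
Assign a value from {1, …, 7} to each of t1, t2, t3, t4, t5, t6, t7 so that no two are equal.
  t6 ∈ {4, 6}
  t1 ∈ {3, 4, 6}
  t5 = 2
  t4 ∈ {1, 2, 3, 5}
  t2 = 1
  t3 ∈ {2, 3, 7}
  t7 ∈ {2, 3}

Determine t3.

t2 must be 1 (only option left). So t4 can't be 1.
t5's domain is down to {2}, so t5 = 2. Strike 2 from t3, t4, t7.
t7's domain is down to {3}, so t7 = 3. Strike 3 from t1, t3, t4.
So t3 = 7.

7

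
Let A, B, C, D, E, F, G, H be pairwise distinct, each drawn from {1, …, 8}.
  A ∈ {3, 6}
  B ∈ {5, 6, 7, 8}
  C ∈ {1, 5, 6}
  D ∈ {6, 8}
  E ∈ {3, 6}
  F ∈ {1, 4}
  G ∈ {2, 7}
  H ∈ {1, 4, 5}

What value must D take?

8

Among the 8 variables, 2 fits only G (and all 8 values in {1, 2, 3, 4, 5, 6, 7, 8} must be used), so G = 2.
Among the 7 still-open variables, 7 fits only B (and all 7 values in {1, 3, 4, 5, 6, 7, 8} must be used), so B = 7.
The 6 still-open variables draw from only 6 values {1, 3, 4, 5, 6, 8}, so each is used; only D can be 8, hence D = 8.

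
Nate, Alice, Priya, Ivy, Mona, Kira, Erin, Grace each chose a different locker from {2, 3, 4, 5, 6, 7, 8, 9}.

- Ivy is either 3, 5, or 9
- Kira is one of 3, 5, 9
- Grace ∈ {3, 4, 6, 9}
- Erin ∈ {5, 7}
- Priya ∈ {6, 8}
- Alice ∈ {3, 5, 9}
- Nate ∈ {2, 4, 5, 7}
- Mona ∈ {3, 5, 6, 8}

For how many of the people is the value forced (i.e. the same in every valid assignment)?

The 8 variables together cover exactly {2, 3, 4, 5, 6, 7, 8, 9} — 8 values for 8 variables — and 2 appears only in Nate's list, so Nate = 2.
The 7 still-open variables together cover exactly {3, 4, 5, 6, 7, 8, 9} — 7 values for 7 variables — and 4 appears only in Grace's list, so Grace = 4.
The 6 still-open variables together cover exactly {3, 5, 6, 7, 8, 9} — 6 values for 6 variables — and 7 appears only in Erin's list, so Erin = 7.
Alice, Ivy, Kira share exactly the 3 values {3, 5, 9}; by pigeonhole those values go to them, so strike 3, 5, 9 from Mona.
Determined: Nate=2, Erin=7, Grace=4. The other people each still have more than one consistent value. That makes 3.

3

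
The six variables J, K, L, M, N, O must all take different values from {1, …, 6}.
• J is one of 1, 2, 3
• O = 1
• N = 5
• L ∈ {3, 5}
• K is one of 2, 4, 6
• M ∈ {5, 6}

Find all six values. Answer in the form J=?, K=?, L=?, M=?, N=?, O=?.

J=2, K=4, L=3, M=6, N=5, O=1

N has just one choice, so N = 5. Eliminate 5 elsewhere: L, M.
O has just one choice, so O = 1. Remove 1 from J.
L must be 3 (only option left). Eliminate 3 elsewhere: J.
M must be 6 (only option left). Eliminate 6 elsewhere: K.
J has just one choice, so J = 2. So K can't be 2.
That leaves K = 4.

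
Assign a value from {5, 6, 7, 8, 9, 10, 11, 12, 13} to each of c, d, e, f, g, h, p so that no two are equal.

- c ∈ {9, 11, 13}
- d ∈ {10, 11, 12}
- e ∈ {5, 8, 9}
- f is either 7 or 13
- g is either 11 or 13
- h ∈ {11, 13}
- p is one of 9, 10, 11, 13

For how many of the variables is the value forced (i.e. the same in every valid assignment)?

g and h share exactly the 2 values {11, 13}; by pigeonhole those values go to them, so strike 11, 13 from c, d, f, p.
c must be 9 (only option left). Remove 9 from e, p.
f's domain is down to {7}, so f = 7.
p has just one choice, so p = 10. Eliminate 10 elsewhere: d.
That leaves d = 12.
Determined: c=9, d=12, f=7, p=10. The other variables each still have more than one consistent value. That makes 4.

4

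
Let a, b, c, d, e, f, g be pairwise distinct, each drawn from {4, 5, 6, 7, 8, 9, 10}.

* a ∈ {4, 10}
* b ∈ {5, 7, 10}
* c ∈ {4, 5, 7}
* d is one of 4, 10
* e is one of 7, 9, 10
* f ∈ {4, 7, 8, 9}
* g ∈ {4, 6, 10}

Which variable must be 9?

e

Among the 7 variables, 6 fits only g (and all 7 values in {4, 5, 6, 7, 8, 9, 10} must be used), so g = 6.
The 6 still-open variables draw from only 6 values {4, 5, 7, 8, 9, 10}, so each is used; only f can be 8, hence f = 8.
The 5 still-open variables draw from only 5 values {4, 5, 7, 9, 10}, so each is used; only e can be 9, hence e = 9.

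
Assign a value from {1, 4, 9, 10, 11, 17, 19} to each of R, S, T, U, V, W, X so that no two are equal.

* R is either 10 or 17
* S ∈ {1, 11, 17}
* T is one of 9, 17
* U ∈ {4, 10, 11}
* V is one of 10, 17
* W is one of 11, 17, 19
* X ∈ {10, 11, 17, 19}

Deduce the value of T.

The 7 variables together cover exactly {1, 4, 9, 10, 11, 17, 19} — 7 values for 7 variables — and 1 appears only in S's list, so S = 1.
The 6 still-open variables draw from only 6 values {4, 9, 10, 11, 17, 19}, so each is used; only U can be 4, hence U = 4.
Among the 5 still-open variables, 9 fits only T (and all 5 values in {9, 10, 11, 17, 19} must be used), so T = 9.

9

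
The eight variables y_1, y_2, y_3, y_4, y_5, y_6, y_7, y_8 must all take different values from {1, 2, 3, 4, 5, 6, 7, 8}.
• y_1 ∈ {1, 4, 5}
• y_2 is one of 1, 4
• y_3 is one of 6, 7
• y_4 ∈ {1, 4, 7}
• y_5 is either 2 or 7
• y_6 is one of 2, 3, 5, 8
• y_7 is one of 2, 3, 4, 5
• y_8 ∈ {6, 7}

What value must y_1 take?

The 8 variables draw from only 8 values {1, 2, 3, 4, 5, 6, 7, 8}, so each is used; only y_6 can be 8, hence y_6 = 8.
Among the 7 still-open variables, 3 fits only y_7 (and all 7 values in {1, 2, 3, 4, 5, 6, 7} must be used), so y_7 = 3.
The 6 still-open variables together cover exactly {1, 2, 4, 5, 6, 7} — 6 values for 6 variables — and 2 appears only in y_5's list, so y_5 = 2.
Among the 5 still-open variables, 5 fits only y_1 (and all 5 values in {1, 4, 5, 6, 7} must be used), so y_1 = 5.

5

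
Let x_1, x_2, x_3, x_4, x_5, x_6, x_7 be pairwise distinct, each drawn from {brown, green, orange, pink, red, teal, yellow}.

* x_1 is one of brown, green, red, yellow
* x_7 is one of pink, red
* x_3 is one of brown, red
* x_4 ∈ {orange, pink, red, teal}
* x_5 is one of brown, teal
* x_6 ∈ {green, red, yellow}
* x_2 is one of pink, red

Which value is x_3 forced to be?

brown

The 7 variables together cover exactly {brown, green, orange, pink, red, teal, yellow} — 7 values for 7 variables — and orange appears only in x_4's list, so x_4 = orange.
The 6 still-open variables draw from only 6 values {brown, green, pink, red, teal, yellow}, so each is used; only x_5 can be teal, hence x_5 = teal.
x_2 and x_7 share exactly the 2 values {pink, red}; by pigeonhole those values go to them, so strike pink, red from x_1, x_3, x_6.
So x_3 = brown.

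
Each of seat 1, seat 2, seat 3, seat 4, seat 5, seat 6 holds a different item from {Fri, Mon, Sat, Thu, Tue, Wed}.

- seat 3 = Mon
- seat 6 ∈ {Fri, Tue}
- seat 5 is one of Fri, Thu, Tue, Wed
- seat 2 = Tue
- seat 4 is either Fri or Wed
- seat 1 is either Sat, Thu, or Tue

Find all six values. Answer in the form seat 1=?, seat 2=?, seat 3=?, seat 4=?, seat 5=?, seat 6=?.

seat 2's domain is down to {Tue}, so seat 2 = Tue. Remove Tue from seat 1, seat 5, seat 6.
seat 3's domain is down to {Mon}, so seat 3 = Mon.
seat 6 must be Fri (only option left). Eliminate Fri elsewhere: seat 4, seat 5.
seat 4 must be Wed (only option left). Eliminate Wed elsewhere: seat 5.
That leaves seat 5 = Thu. Remove Thu from seat 1.
seat 1 has just one choice, so seat 1 = Sat.

seat 1=Sat, seat 2=Tue, seat 3=Mon, seat 4=Wed, seat 5=Thu, seat 6=Fri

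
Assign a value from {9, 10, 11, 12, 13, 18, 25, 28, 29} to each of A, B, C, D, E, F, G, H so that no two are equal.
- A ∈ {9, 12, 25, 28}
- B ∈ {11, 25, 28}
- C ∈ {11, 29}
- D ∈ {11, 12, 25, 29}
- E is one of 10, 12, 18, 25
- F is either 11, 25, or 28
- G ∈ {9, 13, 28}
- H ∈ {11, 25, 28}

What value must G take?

B, F, H between them cover only {11, 25, 28} — a naked triple. Remove those values from A, C, D, E, G.
C must be 29 (only option left). Strike 29 from D.
D's domain is down to {12}, so D = 12. So A, E can't be 12.
That leaves A = 9. So G can't be 9.
So G = 13.

13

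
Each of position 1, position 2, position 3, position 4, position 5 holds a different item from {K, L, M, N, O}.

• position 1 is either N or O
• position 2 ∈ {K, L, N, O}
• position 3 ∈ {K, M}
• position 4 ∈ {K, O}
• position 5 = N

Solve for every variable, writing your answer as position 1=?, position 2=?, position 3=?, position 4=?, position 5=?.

position 1=O, position 2=L, position 3=M, position 4=K, position 5=N

position 5's domain is down to {N}, so position 5 = N. Eliminate N elsewhere: position 1, position 2.
That leaves position 1 = O. Remove O from position 2, position 4.
That leaves position 4 = K. Eliminate K elsewhere: position 2, position 3.
position 2 has just one choice, so position 2 = L.
position 3's domain is down to {M}, so position 3 = M.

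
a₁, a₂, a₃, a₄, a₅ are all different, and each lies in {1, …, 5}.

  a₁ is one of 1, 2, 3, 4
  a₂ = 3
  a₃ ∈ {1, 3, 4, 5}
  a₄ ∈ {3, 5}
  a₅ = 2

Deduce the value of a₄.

5

a₂'s domain is down to {3}, so a₂ = 3. So a₁, a₃, a₄ can't be 3.
So a₄ = 5.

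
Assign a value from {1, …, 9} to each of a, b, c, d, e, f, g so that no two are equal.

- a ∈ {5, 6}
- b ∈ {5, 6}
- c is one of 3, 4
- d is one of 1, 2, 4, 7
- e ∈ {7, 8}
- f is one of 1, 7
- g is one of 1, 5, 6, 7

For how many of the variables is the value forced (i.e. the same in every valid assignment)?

The 2 variables a and b are confined to {5, 6}, which locks those values in; drop them from g.
f and g share exactly the 2 values {1, 7}; by pigeonhole those values go to them, so strike 1, 7 from d, e.
e's domain is down to {8}, so e = 8.
Determined: e=8. The other variables each still have more than one consistent value. That makes 1.

1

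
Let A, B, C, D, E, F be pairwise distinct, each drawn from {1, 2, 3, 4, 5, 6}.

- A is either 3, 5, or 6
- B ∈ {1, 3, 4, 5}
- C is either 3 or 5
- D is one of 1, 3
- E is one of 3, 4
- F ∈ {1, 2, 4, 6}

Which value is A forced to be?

The 6 variables together cover exactly {1, 2, 3, 4, 5, 6} — 6 values for 6 variables — and 2 appears only in F's list, so F = 2.
The 5 still-open variables draw from only 5 values {1, 3, 4, 5, 6}, so each is used; only A can be 6, hence A = 6.

6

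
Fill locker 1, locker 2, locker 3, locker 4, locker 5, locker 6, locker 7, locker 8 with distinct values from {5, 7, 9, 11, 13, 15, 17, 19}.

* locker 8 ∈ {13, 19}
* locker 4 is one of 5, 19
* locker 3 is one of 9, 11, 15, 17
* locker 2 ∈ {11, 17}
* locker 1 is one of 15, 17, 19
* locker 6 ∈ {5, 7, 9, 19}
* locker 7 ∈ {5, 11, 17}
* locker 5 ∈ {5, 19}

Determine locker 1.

15

The 8 variables draw from only 8 values {5, 7, 9, 11, 13, 15, 17, 19}, so each is used; only locker 6 can be 7, hence locker 6 = 7.
The 7 still-open variables together cover exactly {5, 9, 11, 13, 15, 17, 19} — 7 values for 7 variables — and 9 appears only in locker 3's list, so locker 3 = 9.
Among the 6 still-open variables, 13 fits only locker 8 (and all 6 values in {5, 11, 13, 15, 17, 19} must be used), so locker 8 = 13.
The 5 still-open variables together cover exactly {5, 11, 15, 17, 19} — 5 values for 5 variables — and 15 appears only in locker 1's list, so locker 1 = 15.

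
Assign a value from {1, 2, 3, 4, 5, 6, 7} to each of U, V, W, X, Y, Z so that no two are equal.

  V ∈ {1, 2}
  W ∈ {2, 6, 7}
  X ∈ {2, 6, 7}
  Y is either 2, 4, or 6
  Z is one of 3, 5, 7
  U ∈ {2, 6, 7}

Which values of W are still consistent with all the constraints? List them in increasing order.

2, 6, 7

The 3 variables U, W, X are confined to {2, 6, 7}, which locks those values in; drop them from V, Y, Z.
V must be 1 (only option left).
That leaves Y = 4.
No further eliminations apply; W can still be any of 2, 6, 7.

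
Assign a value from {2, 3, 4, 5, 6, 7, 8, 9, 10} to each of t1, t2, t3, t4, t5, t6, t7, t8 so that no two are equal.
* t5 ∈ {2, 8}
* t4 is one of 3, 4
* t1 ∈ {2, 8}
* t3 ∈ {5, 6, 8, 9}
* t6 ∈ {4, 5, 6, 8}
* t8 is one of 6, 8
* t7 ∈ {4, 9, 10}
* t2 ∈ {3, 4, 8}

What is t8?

The 8 variables together cover exactly {2, 3, 4, 5, 6, 8, 9, 10} — 8 values for 8 variables — and 10 appears only in t7's list, so t7 = 10.
Among the 7 still-open variables, 9 fits only t3 (and all 7 values in {2, 3, 4, 5, 6, 8, 9} must be used), so t3 = 9.
The 6 still-open variables draw from only 6 values {2, 3, 4, 5, 6, 8}, so each is used; only t6 can be 5, hence t6 = 5.
The 5 still-open variables draw from only 5 values {2, 3, 4, 6, 8}, so each is used; only t8 can be 6, hence t8 = 6.

6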